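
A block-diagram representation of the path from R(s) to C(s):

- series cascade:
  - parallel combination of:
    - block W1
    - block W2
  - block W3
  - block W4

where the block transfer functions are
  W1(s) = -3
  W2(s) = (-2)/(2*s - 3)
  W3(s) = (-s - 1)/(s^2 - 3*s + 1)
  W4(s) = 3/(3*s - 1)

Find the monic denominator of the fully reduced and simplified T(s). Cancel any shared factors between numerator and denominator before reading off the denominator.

The answer is s^4 - 29*s^3/6 + 7*s^2 - 10*s/3 + 1/2.

Reasoning:
Step 1 - sum the parallel branches W1, W2, giving (7 - 6*s)/(2*s - 3)
Step 2 - reduce the series chain (W1+W2), W3, W4, giving (18*s^2 - 3*s - 21)/(6*s^4 - 29*s^3 + 42*s^2 - 20*s + 3)
That last expression is T(s), already simplified. Scaling its denominator by 1/6 (the reciprocal of the leading coefficient) yields the monic denominator.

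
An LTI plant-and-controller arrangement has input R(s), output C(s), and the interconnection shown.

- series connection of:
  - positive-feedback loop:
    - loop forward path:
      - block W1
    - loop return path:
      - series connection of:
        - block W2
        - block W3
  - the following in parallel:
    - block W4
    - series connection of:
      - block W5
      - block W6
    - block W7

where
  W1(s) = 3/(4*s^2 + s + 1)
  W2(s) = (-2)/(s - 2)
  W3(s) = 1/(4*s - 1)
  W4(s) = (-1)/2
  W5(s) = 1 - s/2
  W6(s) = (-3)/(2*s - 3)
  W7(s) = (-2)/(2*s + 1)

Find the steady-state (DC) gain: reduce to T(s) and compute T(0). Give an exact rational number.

The answer is -9/8.

Reasoning:
[1] combine W2, W3 in series, giving (-2)/(4*s^2 - 9*s + 2)
[2] close the feedback loop around W1, (W2*W3), giving (12*s^2 - 27*s + 6)/(16*s^4 - 32*s^3 + 3*s^2 - 7*s + 8)
[3] multiply W5, W6 (series), giving (3*s - 6)/(4*s - 6)
[4] reduce the parallel group W4, (W5*W6), W7, giving (2*s^2 - 13*s + 9)/(8*s^2 - 8*s - 6)
[5] series reduction of [W1/(1-W1*(W2*W3))], (W4+(W5*W6)+W7), giving (24*s^4 - 210*s^3 + 471*s^2 - 321*s + 54)/(128*s^6 - 384*s^5 + 184*s^4 + 112*s^3 + 102*s^2 - 22*s - 48)
The step-5 result is T(s). Setting s = 0: T(0) = 54/(-48) = -9/8.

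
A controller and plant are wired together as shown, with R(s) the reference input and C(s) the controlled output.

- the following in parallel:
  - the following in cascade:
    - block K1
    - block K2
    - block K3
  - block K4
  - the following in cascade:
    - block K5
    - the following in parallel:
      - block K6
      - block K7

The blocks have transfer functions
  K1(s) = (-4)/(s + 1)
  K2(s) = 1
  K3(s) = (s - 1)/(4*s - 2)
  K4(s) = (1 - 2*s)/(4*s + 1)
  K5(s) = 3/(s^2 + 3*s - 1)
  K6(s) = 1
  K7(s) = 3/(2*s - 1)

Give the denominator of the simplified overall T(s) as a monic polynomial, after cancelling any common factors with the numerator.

[1] combine K1, K2, K3 in series gives (2 - 2*s)/(2*s^2 + s - 1)
[2] parallel reduction of K6, K7 gives (2*s + 2)/(2*s - 1)
[3] multiply K5, (K6+K7) (series) gives (6*s + 6)/(2*s^3 + 5*s^2 - 5*s + 1)
[4] reduce the parallel group (K1*K2*K3), K4, (K5*(K6+K7)) gives (-4*s^5 - 20*s^4 + 13*s^3 + 90*s^2 + 30*s + 5)/(8*s^5 + 30*s^4 + 7*s^3 - 16*s^2 + 1)
That last expression is T(s), already simplified. Scaling its denominator by 1/8 (the reciprocal of the leading coefficient) yields the monic denominator.

Answer: s^5 + 15*s^4/4 + 7*s^3/8 - 2*s^2 + 1/8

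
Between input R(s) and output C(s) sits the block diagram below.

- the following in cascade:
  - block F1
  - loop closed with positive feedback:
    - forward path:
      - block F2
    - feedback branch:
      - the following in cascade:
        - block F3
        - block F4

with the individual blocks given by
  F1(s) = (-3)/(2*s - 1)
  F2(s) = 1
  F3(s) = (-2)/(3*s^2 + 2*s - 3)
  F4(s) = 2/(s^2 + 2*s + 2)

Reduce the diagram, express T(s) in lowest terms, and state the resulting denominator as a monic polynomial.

Step 1. combine F3, F4 in series; result (-4)/(3*s^4 + 8*s^3 + 7*s^2 - 2*s - 6)
Step 2. reduce the feedback loop with forward F2 and return (F3*F4); result (3*s^4 + 8*s^3 + 7*s^2 - 2*s - 6)/(3*s^4 + 8*s^3 + 7*s^2 - 2*s - 2)
Step 3. cascade F1, [F2/(1-F2*(F3*F4))]; result (-9*s^4 - 24*s^3 - 21*s^2 + 6*s + 18)/(6*s^5 + 13*s^4 + 6*s^3 - 11*s^2 - 2*s + 2)
That last expression is T(s), already simplified. Scaling its denominator by 1/6 (the reciprocal of the leading coefficient) yields the monic denominator.

Therefore the answer is s^5 + 13*s^4/6 + s^3 - 11*s^2/6 - s/3 + 1/3.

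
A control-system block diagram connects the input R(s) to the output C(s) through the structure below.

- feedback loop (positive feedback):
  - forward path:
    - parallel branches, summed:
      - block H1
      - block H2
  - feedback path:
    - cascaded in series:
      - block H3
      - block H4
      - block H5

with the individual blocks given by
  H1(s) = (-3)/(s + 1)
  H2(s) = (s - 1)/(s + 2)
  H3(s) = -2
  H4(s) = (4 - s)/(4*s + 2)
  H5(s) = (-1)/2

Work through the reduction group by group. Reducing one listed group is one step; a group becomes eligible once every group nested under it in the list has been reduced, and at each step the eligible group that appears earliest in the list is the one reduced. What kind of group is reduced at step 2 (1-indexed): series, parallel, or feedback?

1. reduce the parallel group H1, H2
2. series reduction of H3, H4, H5
3. feedback reduction of (H1+H2), (H3*H4*H5)
The group at step 2 is a series group.

Therefore the answer is series.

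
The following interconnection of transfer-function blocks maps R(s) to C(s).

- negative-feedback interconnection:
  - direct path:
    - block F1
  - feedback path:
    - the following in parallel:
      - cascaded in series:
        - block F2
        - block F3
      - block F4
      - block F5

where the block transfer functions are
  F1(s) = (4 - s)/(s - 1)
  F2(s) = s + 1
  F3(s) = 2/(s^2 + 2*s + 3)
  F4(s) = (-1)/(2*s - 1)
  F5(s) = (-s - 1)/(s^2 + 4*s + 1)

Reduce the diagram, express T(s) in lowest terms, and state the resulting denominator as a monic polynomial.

Reducing step by step:

[1] reduce the series chain F2, F3, giving (2*s + 2)/(s^2 + 2*s + 3)
[2] combine (F2*F3), F4, F5 in parallel, giving (s^4 + 7*s^3 - 9*s^2 - 21*s - 2)/(2*s^5 + 11*s^4 + 18*s^3 + 16*s^2 - 8*s - 3)
[3] collapse the loop (F1 forward, ((F2*F3)+F4+F5) return), giving (-2*s^6 - 3*s^5 + 26*s^4 + 56*s^3 + 72*s^2 - 29*s - 12)/(2*s^6 + 8*s^5 + 4*s^4 + 35*s^3 - 39*s^2 - 77*s - 5)
That last expression is T(s), already simplified. Scaling its denominator by 1/2 (the reciprocal of the leading coefficient) yields the monic denominator.

Answer: s^6 + 4*s^5 + 2*s^4 + 35*s^3/2 - 39*s^2/2 - 77*s/2 - 5/2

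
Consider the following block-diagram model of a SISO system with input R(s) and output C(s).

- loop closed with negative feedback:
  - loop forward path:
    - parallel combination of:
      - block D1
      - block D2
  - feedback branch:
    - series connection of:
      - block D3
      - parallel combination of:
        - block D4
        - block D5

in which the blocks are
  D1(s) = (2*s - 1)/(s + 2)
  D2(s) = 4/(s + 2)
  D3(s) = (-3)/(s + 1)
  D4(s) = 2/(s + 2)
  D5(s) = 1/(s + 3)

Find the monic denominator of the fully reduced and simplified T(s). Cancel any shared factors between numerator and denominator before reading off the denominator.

The answer is s^4 + 8*s^3 + 5*s^2 - 47*s - 60.

Reasoning:
Step 1 - sum the parallel branches D1, D2 -> (2*s + 3)/(s + 2)
Step 2 - sum the parallel branches D4, D5 -> (3*s + 8)/(s^2 + 5*s + 6)
Step 3 - reduce the series chain D3, (D4+D5) -> (-9*s - 24)/(s^3 + 6*s^2 + 11*s + 6)
Step 4 - reduce the feedback loop with forward (D1+D2) and return (D3*(D4+D5)) -> (2*s^4 + 15*s^3 + 40*s^2 + 45*s + 18)/(s^4 + 8*s^3 + 5*s^2 - 47*s - 60)
That last expression is T(s), already simplified, and its denominator is already monic.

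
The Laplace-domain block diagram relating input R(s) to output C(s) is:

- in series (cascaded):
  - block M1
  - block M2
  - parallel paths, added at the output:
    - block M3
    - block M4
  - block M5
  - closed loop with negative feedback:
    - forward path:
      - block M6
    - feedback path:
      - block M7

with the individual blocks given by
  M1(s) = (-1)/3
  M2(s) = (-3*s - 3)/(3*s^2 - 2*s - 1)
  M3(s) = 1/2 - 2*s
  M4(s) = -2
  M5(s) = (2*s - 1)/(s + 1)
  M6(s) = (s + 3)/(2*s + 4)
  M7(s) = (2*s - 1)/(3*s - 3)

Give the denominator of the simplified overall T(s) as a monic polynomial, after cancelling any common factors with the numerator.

Answer: s^3 + 41*s^2/24 - 17*s/12 - 5/8

Working:
Step 1: reduce the parallel group M3, M4 -> -2*s - 3/2
Step 2: reduce the feedback loop with forward M6 and return M7 -> (3*s^2 + 6*s - 9)/(8*s^2 + 11*s - 15)
Step 3: series reduction of M1, M2, (M3+M4), M5, [M6/(1+M6*M7)] -> (-24*s^3 - 78*s^2 - 9*s + 27)/(48*s^3 + 82*s^2 - 68*s - 30)
No further cancellation is possible in the step-3 result, so that is T(s). Its denominator becomes monic after dividing by the leading coefficient 48.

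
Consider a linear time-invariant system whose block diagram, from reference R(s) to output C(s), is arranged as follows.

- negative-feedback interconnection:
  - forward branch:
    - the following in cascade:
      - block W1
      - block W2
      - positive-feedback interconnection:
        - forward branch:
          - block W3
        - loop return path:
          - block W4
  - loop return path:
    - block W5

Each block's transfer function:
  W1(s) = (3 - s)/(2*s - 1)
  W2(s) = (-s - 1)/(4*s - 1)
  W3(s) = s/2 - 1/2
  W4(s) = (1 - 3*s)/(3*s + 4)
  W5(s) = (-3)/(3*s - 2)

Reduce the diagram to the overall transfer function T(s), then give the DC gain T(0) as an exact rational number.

(1) collapse the loop (W3 forward, W4 return) gives (3*s^2 + s - 4)/(3*s^2 + 2*s + 9)
(2) reduce the series chain W1, W2, [W3/(1-W3*W4)] gives (3*s^4 - 5*s^3 - 15*s^2 + 5*s + 12)/(24*s^4 - 2*s^3 + 63*s^2 - 52*s + 9)
(3) collapse the loop ((W1*W2*[W3/(1-W3*W4)]) forward, W5 return) gives (9*s^5 - 21*s^4 - 35*s^3 + 45*s^2 + 26*s - 24)/(72*s^5 - 63*s^4 + 208*s^3 - 237*s^2 + 116*s - 54)
DC gain: substitute s = 0 into T(s) from step 3: T(0) = -24/(-54) = 4/9.

Therefore the answer is 4/9.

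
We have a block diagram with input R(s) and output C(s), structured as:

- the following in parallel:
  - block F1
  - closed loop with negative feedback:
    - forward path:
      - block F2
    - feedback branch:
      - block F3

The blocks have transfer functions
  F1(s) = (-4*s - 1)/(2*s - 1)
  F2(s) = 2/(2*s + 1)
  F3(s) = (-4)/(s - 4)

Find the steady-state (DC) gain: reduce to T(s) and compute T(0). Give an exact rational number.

Step 1: apply the feedback formula to F2, F3 = (2*s - 8)/(2*s^2 - 7*s - 12)
Step 2: sum the parallel branches F1, [F2/(1+F2*F3)] = (-8*s^3 + 30*s^2 + 37*s + 20)/(4*s^3 - 16*s^2 - 17*s + 12)
The step-2 result is T(s). Setting s = 0: T(0) = 20/12 = 5/3.

Final answer: 5/3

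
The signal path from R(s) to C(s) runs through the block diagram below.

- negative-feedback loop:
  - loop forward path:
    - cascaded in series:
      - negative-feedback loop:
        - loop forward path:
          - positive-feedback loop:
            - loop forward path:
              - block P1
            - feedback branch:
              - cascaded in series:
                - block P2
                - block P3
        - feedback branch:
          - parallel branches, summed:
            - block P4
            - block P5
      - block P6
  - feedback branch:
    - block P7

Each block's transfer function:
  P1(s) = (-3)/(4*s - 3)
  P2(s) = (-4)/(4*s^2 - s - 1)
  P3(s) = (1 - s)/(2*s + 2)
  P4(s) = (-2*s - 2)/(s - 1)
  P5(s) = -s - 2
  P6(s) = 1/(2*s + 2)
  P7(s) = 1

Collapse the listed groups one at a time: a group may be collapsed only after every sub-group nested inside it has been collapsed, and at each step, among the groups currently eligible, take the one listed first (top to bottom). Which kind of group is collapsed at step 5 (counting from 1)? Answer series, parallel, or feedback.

Step 1: combine P2, P3 in series
Step 2: collapse the loop (P1 forward, (P2*P3) return)
Step 3: reduce the parallel group P4, P5
Step 4: apply the feedback formula to [P1/(1-P1*(P2*P3))], (P4+P5)
Step 5: reduce the series chain [[P1/(1-P1*(P2*P3))]/(1+[P1/(1-P1*(P2*P3))]*(P4+P5))], P6
Step 6: reduce the feedback loop with forward ([[P1/(1-P1*(P2*P3))]/(1+[P1/(1-P1*(P2*P3))]*(P4+P5))]*P6) and return P7
So the answer for step 5 is series.

Therefore the answer is series.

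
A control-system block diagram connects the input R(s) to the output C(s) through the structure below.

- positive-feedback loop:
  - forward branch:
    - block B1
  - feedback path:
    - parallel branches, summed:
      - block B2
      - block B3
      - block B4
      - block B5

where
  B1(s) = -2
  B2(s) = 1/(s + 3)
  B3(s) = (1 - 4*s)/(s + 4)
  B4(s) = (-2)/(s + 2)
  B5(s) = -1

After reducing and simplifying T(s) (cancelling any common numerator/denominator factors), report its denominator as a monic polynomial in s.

Answer: s^3 + 49*s^2/9 + 80*s/9 + 44/9

Working:
Step 1. combine B2, B3, B4, B5 in parallel, giving (-5*s^3 - 29*s^2 - 53*s - 34)/(s^3 + 9*s^2 + 26*s + 24)
Step 2. reduce the feedback loop with forward B1 and return (B2+B3+B4+B5), giving (2*s^3 + 18*s^2 + 52*s + 48)/(9*s^3 + 49*s^2 + 80*s + 44)
Step 2 gives the fully reduced T(s), with no common factor left to cancel. The denominator's leading coefficient is 9, so divide each of its coefficients by 9 to get the monic form.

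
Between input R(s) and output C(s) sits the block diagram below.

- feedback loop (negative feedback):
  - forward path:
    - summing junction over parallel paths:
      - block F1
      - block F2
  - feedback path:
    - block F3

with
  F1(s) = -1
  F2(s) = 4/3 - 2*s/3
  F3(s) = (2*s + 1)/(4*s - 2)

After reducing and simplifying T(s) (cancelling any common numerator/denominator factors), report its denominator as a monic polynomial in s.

Answer: s - 5/2

Working:
Step 1. add F1, F2 (parallel) = 1/3 - 2*s/3
Step 2. collapse the loop ((F1+F2) forward, F3 return) = (4*s - 2)/(2*s - 5)
T(s) is the step-2 result (common factors already cancelled). Leading coefficient of the denominator: 2. Divide through by 2 for the monic polynomial.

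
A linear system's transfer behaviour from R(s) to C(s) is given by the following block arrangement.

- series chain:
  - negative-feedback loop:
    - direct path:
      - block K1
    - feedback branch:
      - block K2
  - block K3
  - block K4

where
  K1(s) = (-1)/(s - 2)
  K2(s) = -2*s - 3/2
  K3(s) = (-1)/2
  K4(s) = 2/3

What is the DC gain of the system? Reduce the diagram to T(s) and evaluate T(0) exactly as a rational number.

Step 1 - collapse the loop (K1 forward, K2 return) = (-2)/(6*s - 1)
Step 2 - reduce the series chain [K1/(1+K1*K2)], K3, K4 = 2/(18*s - 3)
That last expression is T(s); at s = 0 only the constant terms survive, so T(0) = 2/(-3) = -2/3.

Answer: -2/3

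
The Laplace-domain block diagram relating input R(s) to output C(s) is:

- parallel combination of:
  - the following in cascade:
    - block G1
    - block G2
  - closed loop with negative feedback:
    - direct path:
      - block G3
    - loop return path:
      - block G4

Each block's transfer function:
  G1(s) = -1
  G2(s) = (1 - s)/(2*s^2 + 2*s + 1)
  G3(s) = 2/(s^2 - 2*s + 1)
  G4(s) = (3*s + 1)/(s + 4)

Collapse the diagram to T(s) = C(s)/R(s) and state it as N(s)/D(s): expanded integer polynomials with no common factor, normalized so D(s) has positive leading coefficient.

(1) combine G1, G2 in series = (s - 1)/(2*s^2 + 2*s + 1)
(2) reduce the feedback loop with forward G3 and return G4 = (2*s + 8)/(s^3 + 2*s^2 - s + 6)
(3) reduce the parallel group (G1*G2), [G3/(1+G3*G4)]: this yields T(s), and no further normalization is needed

Final answer: (s^4 + 5*s^3 + 17*s^2 + 25*s + 2)/(2*s^5 + 6*s^4 + 3*s^3 + 12*s^2 + 11*s + 6)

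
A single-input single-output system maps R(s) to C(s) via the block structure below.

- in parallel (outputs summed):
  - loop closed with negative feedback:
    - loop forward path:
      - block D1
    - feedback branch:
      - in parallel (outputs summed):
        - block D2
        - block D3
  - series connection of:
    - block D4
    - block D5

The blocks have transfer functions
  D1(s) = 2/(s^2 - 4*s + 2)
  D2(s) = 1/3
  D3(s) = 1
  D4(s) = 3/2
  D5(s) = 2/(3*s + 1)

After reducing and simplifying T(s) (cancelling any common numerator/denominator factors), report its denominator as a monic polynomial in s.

The answer is s^3 - 11*s^2/3 + 10*s/3 + 14/9.

Reasoning:
Step 1. combine D2, D3 in parallel -> 4/3
Step 2. close the feedback loop around D1, (D2+D3) -> 6/(3*s^2 - 12*s + 14)
Step 3. series reduction of D4, D5 -> 3/(3*s + 1)
Step 4. sum the parallel branches [D1/(1+D1*(D2+D3))], (D4*D5) -> (9*s^2 - 18*s + 48)/(9*s^3 - 33*s^2 + 30*s + 14)
Step 4 gives the fully reduced T(s), with no common factor left to cancel. The denominator's leading coefficient is 9, so divide each of its coefficients by 9 to get the monic form.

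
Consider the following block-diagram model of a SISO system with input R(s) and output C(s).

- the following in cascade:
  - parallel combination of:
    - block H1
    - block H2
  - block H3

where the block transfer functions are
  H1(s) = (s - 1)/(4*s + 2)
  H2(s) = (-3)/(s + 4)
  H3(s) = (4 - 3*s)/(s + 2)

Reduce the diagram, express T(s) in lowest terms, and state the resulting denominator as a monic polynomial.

The answer is s^3 + 13*s^2/2 + 11*s + 4.

Reasoning:
Step 1. combine H1, H2 in parallel -> (s^2 - 9*s - 10)/(4*s^2 + 18*s + 8)
Step 2. reduce the series chain (H1+H2), H3 -> (-3*s^3 + 31*s^2 - 6*s - 40)/(4*s^3 + 26*s^2 + 44*s + 16)
T(s) is the step-2 result (common factors already cancelled). Leading coefficient of the denominator: 4. Divide through by 4 for the monic polynomial.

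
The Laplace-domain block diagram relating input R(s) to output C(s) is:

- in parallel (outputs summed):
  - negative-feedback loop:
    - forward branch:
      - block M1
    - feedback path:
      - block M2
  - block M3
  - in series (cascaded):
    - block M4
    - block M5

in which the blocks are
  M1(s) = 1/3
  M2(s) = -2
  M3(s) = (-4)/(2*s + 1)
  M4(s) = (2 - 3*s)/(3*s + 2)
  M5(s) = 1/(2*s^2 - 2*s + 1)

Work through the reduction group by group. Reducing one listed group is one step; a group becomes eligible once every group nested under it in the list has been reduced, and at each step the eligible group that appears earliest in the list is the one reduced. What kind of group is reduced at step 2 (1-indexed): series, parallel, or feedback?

1. reduce the feedback loop with forward M1 and return M2
2. cascade M4, M5
3. combine [M1/(1+M1*M2)], M3, (M4*M5) in parallel
Step 2: series.

Hence the answer: series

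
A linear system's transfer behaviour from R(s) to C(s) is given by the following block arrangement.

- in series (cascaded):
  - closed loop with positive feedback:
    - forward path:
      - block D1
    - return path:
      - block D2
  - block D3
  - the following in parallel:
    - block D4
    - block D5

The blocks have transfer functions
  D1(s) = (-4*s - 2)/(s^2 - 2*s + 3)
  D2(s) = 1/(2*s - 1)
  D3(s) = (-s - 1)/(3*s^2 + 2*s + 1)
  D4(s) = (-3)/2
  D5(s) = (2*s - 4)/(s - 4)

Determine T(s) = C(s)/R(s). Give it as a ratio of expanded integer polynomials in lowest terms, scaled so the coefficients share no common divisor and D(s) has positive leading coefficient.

Step 1. reduce the feedback loop with forward D1 and return D2 = (2 - 8*s^2)/(2*s^3 - 5*s^2 + 12*s - 1)
Step 2. combine D4, D5 in parallel = (s + 4)/(2*s - 8)
Step 3. combine [D1/(1-D1*D2)], D3, (D4+D5) in series; the result is T(s) itself (integer coefficients, no common factor, positive leading denominator coefficient)

Therefore the answer is (4*s^4 + 20*s^3 + 15*s^2 - 5*s - 4)/(6*s^6 - 35*s^5 + 72*s^4 - 96*s^3 - 54*s^2 - 41*s + 4).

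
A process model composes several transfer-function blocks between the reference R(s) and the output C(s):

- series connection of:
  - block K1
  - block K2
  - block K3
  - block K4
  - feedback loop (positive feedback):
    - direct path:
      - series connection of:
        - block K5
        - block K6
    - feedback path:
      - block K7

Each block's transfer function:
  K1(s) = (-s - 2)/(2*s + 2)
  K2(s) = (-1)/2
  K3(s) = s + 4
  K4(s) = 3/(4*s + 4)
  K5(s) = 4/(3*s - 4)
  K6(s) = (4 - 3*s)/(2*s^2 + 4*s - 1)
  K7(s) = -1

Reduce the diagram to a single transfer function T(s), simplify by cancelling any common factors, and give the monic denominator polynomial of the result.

1. reduce the series chain K5, K6 gives (-4)/(2*s^2 + 4*s - 1)
2. reduce the feedback loop with forward (K5*K6) and return K7 gives (-4)/(2*s^2 + 4*s - 5)
3. cascade K1, K2, K3, K4, [(K5*K6)/(1-(K5*K6)*K7)] gives (-3*s^2 - 18*s - 24)/(8*s^4 + 32*s^3 + 20*s^2 - 24*s - 20)
No further cancellation is possible in the step-3 result, so that is T(s). Its denominator becomes monic after dividing by the leading coefficient 8.

Final answer: s^4 + 4*s^3 + 5*s^2/2 - 3*s - 5/2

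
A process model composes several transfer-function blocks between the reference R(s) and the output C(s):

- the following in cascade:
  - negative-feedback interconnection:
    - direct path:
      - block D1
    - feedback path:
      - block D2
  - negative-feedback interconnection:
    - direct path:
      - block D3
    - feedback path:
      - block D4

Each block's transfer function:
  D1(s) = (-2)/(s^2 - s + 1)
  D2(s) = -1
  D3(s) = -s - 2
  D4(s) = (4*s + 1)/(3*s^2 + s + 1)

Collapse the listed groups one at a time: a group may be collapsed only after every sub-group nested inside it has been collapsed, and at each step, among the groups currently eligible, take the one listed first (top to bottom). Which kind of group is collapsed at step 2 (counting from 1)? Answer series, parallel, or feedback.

Answer: feedback

Working:
[1] reduce the feedback loop with forward D1 and return D2
[2] reduce the feedback loop with forward D3 and return D4
[3] reduce the series chain [D1/(1+D1*D2)], [D3/(1+D3*D4)]
The group at step 2 is a feedback group.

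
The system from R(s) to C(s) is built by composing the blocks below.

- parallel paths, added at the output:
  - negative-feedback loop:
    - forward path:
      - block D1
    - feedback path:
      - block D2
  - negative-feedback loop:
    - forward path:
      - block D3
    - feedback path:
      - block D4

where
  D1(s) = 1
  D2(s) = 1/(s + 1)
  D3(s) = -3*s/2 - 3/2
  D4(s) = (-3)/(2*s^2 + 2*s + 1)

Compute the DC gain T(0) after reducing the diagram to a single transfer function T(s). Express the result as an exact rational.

Answer: 5/22

Working:
Step 1: apply the feedback formula to D1, D2, giving (s + 1)/(s + 2)
Step 2: reduce the feedback loop with forward D3 and return D4, giving (-6*s^3 - 12*s^2 - 9*s - 3)/(4*s^2 + 13*s + 11)
Step 3: add [D1/(1+D1*D2)], [D3/(1+D3*D4)] (parallel), giving (-6*s^4 - 20*s^3 - 16*s^2 + 3*s + 5)/(4*s^3 + 21*s^2 + 37*s + 22)
Evaluating the step-3 result (the overall T(s)) at s = 0 gives T(0) = 5/22.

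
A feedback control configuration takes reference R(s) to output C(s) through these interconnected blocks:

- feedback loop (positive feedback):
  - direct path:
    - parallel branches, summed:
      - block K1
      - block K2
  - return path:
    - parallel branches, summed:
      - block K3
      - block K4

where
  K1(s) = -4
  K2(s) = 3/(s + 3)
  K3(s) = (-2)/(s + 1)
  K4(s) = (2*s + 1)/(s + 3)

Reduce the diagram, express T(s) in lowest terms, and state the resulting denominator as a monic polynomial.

The answer is s^3 + 29*s^2/9 + 4*s/9 - 4.

Reasoning:
Step 1: reduce the parallel group K1, K2 -> (-4*s - 9)/(s + 3)
Step 2: parallel reduction of K3, K4 -> (2*s^2 + s - 5)/(s^2 + 4*s + 3)
Step 3: feedback reduction of (K1+K2), (K3+K4) -> (-4*s^3 - 25*s^2 - 48*s - 27)/(9*s^3 + 29*s^2 + 4*s - 36)
No further cancellation is possible in the step-3 result, so that is T(s). Its denominator becomes monic after dividing by the leading coefficient 9.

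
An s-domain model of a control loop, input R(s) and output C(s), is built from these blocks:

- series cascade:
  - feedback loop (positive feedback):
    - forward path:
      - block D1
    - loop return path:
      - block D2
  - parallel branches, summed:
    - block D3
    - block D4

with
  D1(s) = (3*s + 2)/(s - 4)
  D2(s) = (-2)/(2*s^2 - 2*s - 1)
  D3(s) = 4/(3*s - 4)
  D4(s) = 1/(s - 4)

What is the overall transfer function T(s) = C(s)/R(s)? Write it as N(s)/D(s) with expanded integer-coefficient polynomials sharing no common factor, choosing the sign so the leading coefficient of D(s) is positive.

1. collapse the loop (D1 forward, D2 return): (6*s^3 - 2*s^2 - 7*s - 2)/(2*s^3 - 10*s^2 + 13*s + 8)
2. sum the parallel branches D3, D4: (7*s - 20)/(3*s^2 - 16*s + 16)
3. multiply [D1/(1-D1*D2)], (D3+D4) (series), giving the overall T(s)

Final answer: (42*s^4 - 134*s^3 - 9*s^2 + 126*s + 40)/(6*s^5 - 62*s^4 + 231*s^3 - 344*s^2 + 80*s + 128)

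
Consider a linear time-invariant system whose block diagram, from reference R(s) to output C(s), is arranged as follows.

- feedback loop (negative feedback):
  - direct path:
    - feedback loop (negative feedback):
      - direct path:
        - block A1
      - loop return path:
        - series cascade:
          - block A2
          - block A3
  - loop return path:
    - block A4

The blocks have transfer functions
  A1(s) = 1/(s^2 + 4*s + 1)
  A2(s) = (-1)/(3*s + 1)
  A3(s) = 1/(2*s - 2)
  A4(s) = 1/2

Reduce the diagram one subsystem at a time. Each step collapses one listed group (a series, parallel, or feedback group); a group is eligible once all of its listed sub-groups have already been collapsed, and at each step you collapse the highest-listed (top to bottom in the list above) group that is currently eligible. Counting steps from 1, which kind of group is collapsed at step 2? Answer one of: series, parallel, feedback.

Step 1: reduce the series chain A2, A3
Step 2: close the feedback loop around A1, (A2*A3)
Step 3: apply the feedback formula to [A1/(1+A1*(A2*A3))], A4
Step 2: feedback.

Therefore the answer is feedback.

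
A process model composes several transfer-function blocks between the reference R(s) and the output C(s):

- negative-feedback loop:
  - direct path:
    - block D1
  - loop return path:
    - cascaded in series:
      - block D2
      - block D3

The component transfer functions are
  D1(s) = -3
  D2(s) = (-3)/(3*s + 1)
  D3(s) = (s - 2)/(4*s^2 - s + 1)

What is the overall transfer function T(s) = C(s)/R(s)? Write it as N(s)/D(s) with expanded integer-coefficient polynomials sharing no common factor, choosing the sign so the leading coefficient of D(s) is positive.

(1) reduce the series chain D2, D3 -> (6 - 3*s)/(12*s^3 + s^2 + 2*s + 1)
(2) collapse the loop (D1 forward, (D2*D3) return); the result is T(s) itself (integer coefficients, no common factor, positive leading denominator coefficient)

Final answer: (-36*s^3 - 3*s^2 - 6*s - 3)/(12*s^3 + s^2 + 11*s - 17)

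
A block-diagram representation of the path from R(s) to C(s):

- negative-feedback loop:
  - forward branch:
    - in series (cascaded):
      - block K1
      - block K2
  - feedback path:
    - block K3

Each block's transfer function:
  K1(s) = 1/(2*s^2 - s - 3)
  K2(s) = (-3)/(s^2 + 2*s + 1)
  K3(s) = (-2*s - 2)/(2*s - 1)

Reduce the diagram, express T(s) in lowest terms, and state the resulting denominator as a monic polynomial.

1. multiply K1, K2 (series) -> (-3)/(2*s^4 + 3*s^3 - 3*s^2 - 7*s - 3)
2. close the feedback loop around (K1*K2), K3 -> (3 - 6*s)/(4*s^5 + 4*s^4 - 9*s^3 - 11*s^2 + 7*s + 9)
No further cancellation is possible in the step-2 result, so that is T(s). Its denominator becomes monic after dividing by the leading coefficient 4.

Final answer: s^5 + s^4 - 9*s^3/4 - 11*s^2/4 + 7*s/4 + 9/4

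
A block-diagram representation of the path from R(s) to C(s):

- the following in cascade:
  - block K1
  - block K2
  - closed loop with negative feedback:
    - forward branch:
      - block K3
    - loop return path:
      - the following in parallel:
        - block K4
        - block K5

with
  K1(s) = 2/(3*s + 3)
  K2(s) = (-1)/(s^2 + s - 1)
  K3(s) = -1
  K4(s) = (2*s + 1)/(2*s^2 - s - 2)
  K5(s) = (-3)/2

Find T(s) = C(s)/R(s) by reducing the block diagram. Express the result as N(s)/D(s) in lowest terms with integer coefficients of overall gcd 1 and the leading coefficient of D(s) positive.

(1) combine K4, K5 in parallel: (-6*s^2 + 7*s + 8)/(4*s^2 - 2*s - 4)
(2) collapse the loop (K3 forward, (K4+K5) return): (-4*s^2 + 2*s + 4)/(10*s^2 - 9*s - 12)
(3) multiply K1, K2, [K3/(1+K3*(K4+K5))] (series), which is the overall transfer function T(s) = C(s)/R(s) in lowest terms

Hence the answer: (8*s^2 - 4*s - 8)/(30*s^5 + 33*s^4 - 90*s^3 - 102*s^2 + 27*s + 36)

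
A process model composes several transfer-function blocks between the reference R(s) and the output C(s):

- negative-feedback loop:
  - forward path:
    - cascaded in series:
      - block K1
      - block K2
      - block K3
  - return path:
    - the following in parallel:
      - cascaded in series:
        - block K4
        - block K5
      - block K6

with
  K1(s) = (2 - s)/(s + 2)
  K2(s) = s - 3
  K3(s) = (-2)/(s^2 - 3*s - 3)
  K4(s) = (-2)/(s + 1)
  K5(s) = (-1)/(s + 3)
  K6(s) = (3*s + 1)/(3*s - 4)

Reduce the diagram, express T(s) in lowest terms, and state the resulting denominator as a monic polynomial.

1. multiply K1, K2, K3 (series) gives (2*s^2 - 10*s + 12)/(s^3 - s^2 - 9*s - 6)
2. combine K4, K5 in series gives 2/(s^2 + 4*s + 3)
3. parallel reduction of (K4*K5), K6 gives (3*s^3 + 13*s^2 + 19*s - 5)/(3*s^3 + 8*s^2 - 7*s - 12)
4. collapse the loop ((K1*K2*K3) forward, ((K4*K5)+K6) return) gives (6*s^5 - 14*s^4 - 58*s^3 + 142*s^2 + 36*s - 144)/(3*s^6 + 11*s^5 - 46*s^4 - 151*s^3 - 17*s^2 + 428*s + 12)
T(s) is the step-4 result (common factors already cancelled). Leading coefficient of the denominator: 3. Divide through by 3 for the monic polynomial.

Final answer: s^6 + 11*s^5/3 - 46*s^4/3 - 151*s^3/3 - 17*s^2/3 + 428*s/3 + 4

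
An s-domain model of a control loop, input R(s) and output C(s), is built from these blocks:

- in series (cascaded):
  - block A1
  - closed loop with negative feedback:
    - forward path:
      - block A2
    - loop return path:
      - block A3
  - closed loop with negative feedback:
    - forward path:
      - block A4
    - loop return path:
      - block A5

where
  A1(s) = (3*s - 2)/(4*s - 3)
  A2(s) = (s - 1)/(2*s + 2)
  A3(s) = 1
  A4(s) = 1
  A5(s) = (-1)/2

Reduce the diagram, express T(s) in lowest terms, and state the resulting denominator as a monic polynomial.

Step 1 - reduce the feedback loop with forward A2 and return A3 = (s - 1)/(3*s + 1)
Step 2 - close the feedback loop around A4, A5 = 2
Step 3 - combine A1, [A2/(1+A2*A3)], [A4/(1+A4*A5)] in series = (6*s^2 - 10*s + 4)/(12*s^2 - 5*s - 3)
The result of step 3 is T(s) in lowest terms. Its denominator has leading coefficient 12; dividing the denominator through by 12 makes it monic.

Answer: s^2 - 5*s/12 - 1/4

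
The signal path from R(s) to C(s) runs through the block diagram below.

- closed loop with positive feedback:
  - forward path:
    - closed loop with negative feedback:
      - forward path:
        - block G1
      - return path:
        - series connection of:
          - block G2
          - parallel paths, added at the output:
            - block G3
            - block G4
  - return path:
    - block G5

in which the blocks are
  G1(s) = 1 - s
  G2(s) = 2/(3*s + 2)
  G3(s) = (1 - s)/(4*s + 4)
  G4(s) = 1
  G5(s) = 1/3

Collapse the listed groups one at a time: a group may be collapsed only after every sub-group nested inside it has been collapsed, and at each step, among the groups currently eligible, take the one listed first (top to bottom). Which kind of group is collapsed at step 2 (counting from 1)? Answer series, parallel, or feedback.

(1) add G3, G4 (parallel)
(2) reduce the series chain G2, (G3+G4)
(3) close the feedback loop around G1, (G2*(G3+G4))
(4) feedback reduction of [G1/(1+G1*(G2*(G3+G4)))], G5
At step 2 the group reduced is series.

Final answer: series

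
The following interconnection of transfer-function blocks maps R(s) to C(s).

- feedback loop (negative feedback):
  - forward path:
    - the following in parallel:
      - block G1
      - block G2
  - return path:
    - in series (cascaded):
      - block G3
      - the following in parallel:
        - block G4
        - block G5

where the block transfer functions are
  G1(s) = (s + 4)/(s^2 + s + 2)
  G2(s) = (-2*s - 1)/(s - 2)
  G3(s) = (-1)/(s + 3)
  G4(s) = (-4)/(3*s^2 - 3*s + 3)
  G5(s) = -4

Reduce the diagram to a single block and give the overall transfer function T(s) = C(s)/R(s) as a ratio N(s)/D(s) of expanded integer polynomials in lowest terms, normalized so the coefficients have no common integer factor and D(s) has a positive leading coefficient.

Step 1 - parallel reduction of G1, G2: (-2*s^3 - 2*s^2 - 3*s - 10)/(s^3 - s^2 - 4)
Step 2 - reduce the parallel group G4, G5: (-12*s^2 + 12*s - 16)/(3*s^2 - 3*s + 3)
Step 3 - reduce the series chain G3, (G4+G5): (12*s^2 - 12*s + 16)/(3*s^3 + 6*s^2 - 6*s + 9)
Step 4 - feedback reduction of (G1+G2), (G3*(G4+G5)), which is the overall transfer function T(s) = C(s)/R(s) in lowest terms

Final answer: (-6*s^6 - 18*s^5 - 9*s^4 - 54*s^3 - 60*s^2 + 33*s - 90)/(3*s^6 - 21*s^5 - 12*s^4 - 41*s^3 - 149*s^2 + 96*s - 196)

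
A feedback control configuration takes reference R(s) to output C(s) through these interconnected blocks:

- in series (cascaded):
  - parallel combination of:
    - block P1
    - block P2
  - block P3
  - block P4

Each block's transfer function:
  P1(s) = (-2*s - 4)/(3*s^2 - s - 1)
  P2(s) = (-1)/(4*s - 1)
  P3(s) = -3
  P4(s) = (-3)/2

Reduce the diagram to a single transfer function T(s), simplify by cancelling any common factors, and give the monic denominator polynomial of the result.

Reducing step by step:

Step 1 - combine P1, P2 in parallel: (-11*s^2 - 13*s + 5)/(12*s^3 - 7*s^2 - 3*s + 1)
Step 2 - reduce the series chain (P1+P2), P3, P4: (-99*s^2 - 117*s + 45)/(24*s^3 - 14*s^2 - 6*s + 2)
No further cancellation is possible in the step-2 result, so that is T(s). Its denominator becomes monic after dividing by the leading coefficient 24.

Answer: s^3 - 7*s^2/12 - s/4 + 1/12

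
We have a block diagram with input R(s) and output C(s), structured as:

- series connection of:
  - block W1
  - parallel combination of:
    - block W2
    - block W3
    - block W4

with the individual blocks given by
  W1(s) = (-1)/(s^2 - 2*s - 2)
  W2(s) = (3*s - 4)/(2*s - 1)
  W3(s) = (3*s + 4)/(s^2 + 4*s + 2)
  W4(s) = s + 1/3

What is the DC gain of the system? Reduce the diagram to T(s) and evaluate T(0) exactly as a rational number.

[1] combine W2, W3, W4 in parallel -> (6*s^4 + 32*s^3 + 49*s^2 - 21*s - 38)/(6*s^3 + 21*s^2 - 6)
[2] cascade W1, (W2+W3+W4) -> (-6*s^4 - 32*s^3 - 49*s^2 + 21*s + 38)/(6*s^5 + 9*s^4 - 54*s^3 - 48*s^2 + 12*s + 12)
DC gain: substitute s = 0 into T(s) from step 2: T(0) = 38/12 = 19/6.

Hence the answer: 19/6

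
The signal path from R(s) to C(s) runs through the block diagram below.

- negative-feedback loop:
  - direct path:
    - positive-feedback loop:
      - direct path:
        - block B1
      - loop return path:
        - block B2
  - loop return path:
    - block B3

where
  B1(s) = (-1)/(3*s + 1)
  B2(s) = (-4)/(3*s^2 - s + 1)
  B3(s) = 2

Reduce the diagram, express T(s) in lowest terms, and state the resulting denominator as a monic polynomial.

Answer: s^3 - 2*s^2/3 + 4*s/9 - 5/9

Working:
(1) reduce the feedback loop with forward B1 and return B2, giving (-3*s^2 + s - 1)/(9*s^3 + 2*s - 3)
(2) collapse the loop ([B1/(1-B1*B2)] forward, B3 return), giving (-3*s^2 + s - 1)/(9*s^3 - 6*s^2 + 4*s - 5)
T(s) is the step-2 result (common factors already cancelled). Leading coefficient of the denominator: 9. Divide through by 9 for the monic polynomial.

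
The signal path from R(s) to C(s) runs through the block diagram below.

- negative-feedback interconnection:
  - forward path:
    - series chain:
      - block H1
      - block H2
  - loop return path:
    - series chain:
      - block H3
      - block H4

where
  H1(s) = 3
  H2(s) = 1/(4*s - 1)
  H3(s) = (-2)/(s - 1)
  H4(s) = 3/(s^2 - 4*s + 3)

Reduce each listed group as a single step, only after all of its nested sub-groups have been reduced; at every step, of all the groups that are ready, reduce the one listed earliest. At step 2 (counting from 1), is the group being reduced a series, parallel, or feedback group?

Step 1: combine H1, H2 in series
Step 2: combine H3, H4 in series
Step 3: close the feedback loop around (H1*H2), (H3*H4)
At step 2 the group reduced is series.

Answer: series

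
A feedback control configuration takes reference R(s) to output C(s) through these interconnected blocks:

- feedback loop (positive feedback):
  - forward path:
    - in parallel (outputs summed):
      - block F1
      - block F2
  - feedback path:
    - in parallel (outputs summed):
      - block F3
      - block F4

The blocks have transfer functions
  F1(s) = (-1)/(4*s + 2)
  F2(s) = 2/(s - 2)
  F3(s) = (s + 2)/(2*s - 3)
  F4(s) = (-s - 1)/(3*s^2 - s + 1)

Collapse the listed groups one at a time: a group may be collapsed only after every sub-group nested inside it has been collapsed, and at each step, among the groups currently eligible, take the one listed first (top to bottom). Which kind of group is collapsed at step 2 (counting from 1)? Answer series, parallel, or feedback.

Reducing step by step:

Step 1: reduce the parallel group F1, F2
Step 2: combine F3, F4 in parallel
Step 3: feedback reduction of (F1+F2), (F3+F4)
Step 2: parallel.

Answer: parallel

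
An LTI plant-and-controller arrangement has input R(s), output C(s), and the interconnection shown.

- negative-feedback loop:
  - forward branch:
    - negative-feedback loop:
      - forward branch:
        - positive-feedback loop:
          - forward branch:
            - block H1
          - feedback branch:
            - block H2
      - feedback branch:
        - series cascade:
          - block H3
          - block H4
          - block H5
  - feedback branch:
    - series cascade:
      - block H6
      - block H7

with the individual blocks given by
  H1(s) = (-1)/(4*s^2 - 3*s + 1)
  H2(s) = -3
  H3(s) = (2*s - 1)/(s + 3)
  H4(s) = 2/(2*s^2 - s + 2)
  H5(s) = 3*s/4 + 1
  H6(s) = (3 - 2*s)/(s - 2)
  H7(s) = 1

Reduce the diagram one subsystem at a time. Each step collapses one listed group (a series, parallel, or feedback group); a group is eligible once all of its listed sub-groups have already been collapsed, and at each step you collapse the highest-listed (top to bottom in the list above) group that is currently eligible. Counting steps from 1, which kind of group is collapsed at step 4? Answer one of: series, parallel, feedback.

(1) reduce the feedback loop with forward H1 and return H2
(2) cascade H3, H4, H5
(3) reduce the feedback loop with forward [H1/(1-H1*H2)] and return (H3*H4*H5)
(4) cascade H6, H7
(5) feedback reduction of [[H1/(1-H1*H2)]/(1+[H1/(1-H1*H2)]*(H3*H4*H5))], (H6*H7)
Step 4: series.

Answer: series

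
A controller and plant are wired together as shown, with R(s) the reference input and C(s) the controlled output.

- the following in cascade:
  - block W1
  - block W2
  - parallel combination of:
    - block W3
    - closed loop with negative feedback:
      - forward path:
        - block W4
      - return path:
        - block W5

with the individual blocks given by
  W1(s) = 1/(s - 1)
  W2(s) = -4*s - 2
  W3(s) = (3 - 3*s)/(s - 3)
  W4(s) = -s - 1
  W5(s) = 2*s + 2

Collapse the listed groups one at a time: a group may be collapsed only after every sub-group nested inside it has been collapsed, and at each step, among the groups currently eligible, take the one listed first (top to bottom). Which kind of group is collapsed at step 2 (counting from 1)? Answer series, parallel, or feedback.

Step 1 - collapse the loop (W4 forward, W5 return)
Step 2 - combine W3, [W4/(1+W4*W5)] in parallel
Step 3 - series reduction of W1, W2, (W3+[W4/(1+W4*W5)])
The group at step 2 is a parallel group.

Therefore the answer is parallel.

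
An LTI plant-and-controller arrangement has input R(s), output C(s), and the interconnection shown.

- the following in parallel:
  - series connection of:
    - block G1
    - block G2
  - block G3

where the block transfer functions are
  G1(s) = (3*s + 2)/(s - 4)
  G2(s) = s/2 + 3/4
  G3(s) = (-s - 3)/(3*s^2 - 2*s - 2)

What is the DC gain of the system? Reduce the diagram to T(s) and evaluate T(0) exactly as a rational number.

First reduce the diagram to T(s).

[1] series reduction of G1, G2: (6*s^2 + 13*s + 6)/(4*s - 16)
[2] parallel reduction of (G1*G2), G3: (18*s^4 + 27*s^3 - 24*s^2 - 34*s + 36)/(12*s^3 - 56*s^2 + 24*s + 32)
The step-2 result is T(s). Setting s = 0: T(0) = 36/32 = 9/8.

Answer: 9/8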